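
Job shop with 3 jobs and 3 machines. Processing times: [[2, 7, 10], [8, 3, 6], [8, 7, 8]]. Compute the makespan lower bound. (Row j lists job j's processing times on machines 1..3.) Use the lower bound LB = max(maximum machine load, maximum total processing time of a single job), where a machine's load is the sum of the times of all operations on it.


Machine loads:
  Machine 1: 2 + 8 + 8 = 18
  Machine 2: 7 + 3 + 7 = 17
  Machine 3: 10 + 6 + 8 = 24
Max machine load = 24
Job totals:
  Job 1: 19
  Job 2: 17
  Job 3: 23
Max job total = 23
Lower bound = max(24, 23) = 24

24


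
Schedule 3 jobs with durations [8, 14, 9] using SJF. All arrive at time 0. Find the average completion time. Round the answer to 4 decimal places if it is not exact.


SJF order (ascending): [8, 9, 14]
Completion times:
  Job 1: burst=8, C=8
  Job 2: burst=9, C=17
  Job 3: burst=14, C=31
Average completion = 56/3 = 18.6667

18.6667


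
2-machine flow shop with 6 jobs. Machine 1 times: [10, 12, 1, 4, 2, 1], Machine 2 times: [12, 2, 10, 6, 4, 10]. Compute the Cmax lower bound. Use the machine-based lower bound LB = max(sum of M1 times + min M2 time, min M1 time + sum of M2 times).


LB1 = sum(M1 times) + min(M2 times) = 30 + 2 = 32
LB2 = min(M1 times) + sum(M2 times) = 1 + 44 = 45
Lower bound = max(LB1, LB2) = max(32, 45) = 45

45


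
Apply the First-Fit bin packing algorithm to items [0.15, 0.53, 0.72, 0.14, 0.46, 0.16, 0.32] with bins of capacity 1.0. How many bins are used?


Place items sequentially using First-Fit:
  Item 0.15 -> new Bin 1
  Item 0.53 -> Bin 1 (now 0.68)
  Item 0.72 -> new Bin 2
  Item 0.14 -> Bin 1 (now 0.82)
  Item 0.46 -> new Bin 3
  Item 0.16 -> Bin 1 (now 0.98)
  Item 0.32 -> Bin 3 (now 0.78)
Total bins used = 3

3


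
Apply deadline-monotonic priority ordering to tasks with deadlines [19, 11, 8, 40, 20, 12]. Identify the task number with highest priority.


Sort tasks by relative deadline (ascending):
  Task 3: deadline = 8
  Task 2: deadline = 11
  Task 6: deadline = 12
  Task 1: deadline = 19
  Task 5: deadline = 20
  Task 4: deadline = 40
Priority order (highest first): [3, 2, 6, 1, 5, 4]
Highest priority task = 3

3


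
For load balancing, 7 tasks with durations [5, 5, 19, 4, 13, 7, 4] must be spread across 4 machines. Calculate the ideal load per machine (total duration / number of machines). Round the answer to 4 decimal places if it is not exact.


Total processing time = 5 + 5 + 19 + 4 + 13 + 7 + 4 = 57
Number of machines = 4
Ideal balanced load = 57 / 4 = 14.25

14.25


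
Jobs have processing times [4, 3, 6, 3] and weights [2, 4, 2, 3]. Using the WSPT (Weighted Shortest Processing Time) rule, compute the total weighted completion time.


Compute p/w ratios and sort ascending (WSPT): [(3, 4), (3, 3), (4, 2), (6, 2)]
Compute weighted completion times:
  Job (p=3,w=4): C=3, w*C=4*3=12
  Job (p=3,w=3): C=6, w*C=3*6=18
  Job (p=4,w=2): C=10, w*C=2*10=20
  Job (p=6,w=2): C=16, w*C=2*16=32
Total weighted completion time = 82

82


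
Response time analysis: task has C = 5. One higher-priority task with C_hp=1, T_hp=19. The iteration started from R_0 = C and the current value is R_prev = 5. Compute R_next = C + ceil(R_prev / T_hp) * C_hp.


R_next = C + ceil(R_prev / T_hp) * C_hp
ceil(5 / 19) = ceil(0.2632) = 1
Interference = 1 * 1 = 1
R_next = 5 + 1 = 6

6


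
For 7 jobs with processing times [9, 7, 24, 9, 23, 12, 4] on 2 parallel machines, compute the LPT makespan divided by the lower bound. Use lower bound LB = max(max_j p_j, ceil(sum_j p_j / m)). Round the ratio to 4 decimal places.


LPT order: [24, 23, 12, 9, 9, 7, 4]
Machine loads after assignment: [46, 42]
LPT makespan = 46
Lower bound = max(max_job, ceil(total/2)) = max(24, 44) = 44
Ratio = 46 / 44 = 1.0455

1.0455


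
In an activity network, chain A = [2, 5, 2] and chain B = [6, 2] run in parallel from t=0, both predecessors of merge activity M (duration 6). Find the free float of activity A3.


ES(A3) = sum of predecessors on chain A = 7
EF(A3) = ES + duration = 7 + 2 = 9
Successor of A3 is M. ES(M) = max(sum(A), sum(B)) = max(9, 8) = 9
Free float = ES(successor) - EF(current) = 9 - 9 = 0

0


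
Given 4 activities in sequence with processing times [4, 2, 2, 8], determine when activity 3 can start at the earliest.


Activity 3 starts after activities 1 through 2 complete.
Predecessor durations: [4, 2]
ES = 4 + 2 = 6

6


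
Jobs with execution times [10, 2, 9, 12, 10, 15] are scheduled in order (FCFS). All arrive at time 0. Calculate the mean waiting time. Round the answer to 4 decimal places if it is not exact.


FCFS order (as given): [10, 2, 9, 12, 10, 15]
Waiting times:
  Job 1: wait = 0
  Job 2: wait = 10
  Job 3: wait = 12
  Job 4: wait = 21
  Job 5: wait = 33
  Job 6: wait = 43
Sum of waiting times = 119
Average waiting time = 119/6 = 19.8333

19.8333


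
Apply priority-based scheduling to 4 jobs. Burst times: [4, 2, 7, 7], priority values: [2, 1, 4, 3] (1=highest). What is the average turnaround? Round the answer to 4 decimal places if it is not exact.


Sort by priority (ascending = highest first):
Order: [(1, 2), (2, 4), (3, 7), (4, 7)]
Completion times:
  Priority 1, burst=2, C=2
  Priority 2, burst=4, C=6
  Priority 3, burst=7, C=13
  Priority 4, burst=7, C=20
Average turnaround = 41/4 = 10.25

10.25


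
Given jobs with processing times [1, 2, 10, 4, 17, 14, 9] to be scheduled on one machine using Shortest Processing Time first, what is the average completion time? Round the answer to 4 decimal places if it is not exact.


Sort jobs by processing time (SPT order): [1, 2, 4, 9, 10, 14, 17]
Compute completion times sequentially:
  Job 1: processing = 1, completes at 1
  Job 2: processing = 2, completes at 3
  Job 3: processing = 4, completes at 7
  Job 4: processing = 9, completes at 16
  Job 5: processing = 10, completes at 26
  Job 6: processing = 14, completes at 40
  Job 7: processing = 17, completes at 57
Sum of completion times = 150
Average completion time = 150/7 = 21.4286

21.4286


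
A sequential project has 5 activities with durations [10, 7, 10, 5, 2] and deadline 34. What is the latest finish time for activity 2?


LF(activity 2) = deadline - sum of successor durations
Successors: activities 3 through 5 with durations [10, 5, 2]
Sum of successor durations = 17
LF = 34 - 17 = 17

17


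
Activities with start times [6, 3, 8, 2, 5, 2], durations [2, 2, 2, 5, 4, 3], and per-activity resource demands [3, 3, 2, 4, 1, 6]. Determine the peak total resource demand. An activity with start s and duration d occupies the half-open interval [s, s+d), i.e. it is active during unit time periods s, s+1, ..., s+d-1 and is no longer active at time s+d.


Each activity i is active on [start_i, start_i + duration_i).
Compute total resource usage per time slot:
  t=0: active resources = [], total = 0
  t=1: active resources = [], total = 0
  t=2: active resources = [4, 6], total = 10
  t=3: active resources = [3, 4, 6], total = 13
  t=4: active resources = [3, 4, 6], total = 13
  t=5: active resources = [4, 1], total = 5
  t=6: active resources = [3, 4, 1], total = 8
  t=7: active resources = [3, 1], total = 4
  t=8: active resources = [2, 1], total = 3
  t=9: active resources = [2], total = 2
Peak resource demand = 13

13


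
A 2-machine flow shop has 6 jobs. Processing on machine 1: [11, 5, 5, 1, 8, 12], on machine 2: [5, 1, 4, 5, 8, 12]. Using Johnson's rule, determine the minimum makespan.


Apply Johnson's rule:
  Group 1 (a <= b): [(4, 1, 5), (5, 8, 8), (6, 12, 12)]
  Group 2 (a > b): [(1, 11, 5), (3, 5, 4), (2, 5, 1)]
Optimal job order: [4, 5, 6, 1, 3, 2]
Schedule:
  Job 4: M1 done at 1, M2 done at 6
  Job 5: M1 done at 9, M2 done at 17
  Job 6: M1 done at 21, M2 done at 33
  Job 1: M1 done at 32, M2 done at 38
  Job 3: M1 done at 37, M2 done at 42
  Job 2: M1 done at 42, M2 done at 43
Makespan = 43

43


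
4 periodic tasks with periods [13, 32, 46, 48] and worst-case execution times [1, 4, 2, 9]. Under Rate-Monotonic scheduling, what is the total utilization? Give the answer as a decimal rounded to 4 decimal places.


Compute individual utilizations (exact fractions):
  Task 1: C/T = 1/13 (approx. 0.0769)
  Task 2: C/T = 4/32 = 1/8 (approx. 0.125)
  Task 3: C/T = 2/46 = 1/23 (approx. 0.0435)
  Task 4: C/T = 9/48 = 3/16 (approx. 0.1875)
Total utilization U = 1/13 + 1/8 + 1/23 + 3/16 = 2071/4784
Rounded to 4 decimal places: U = 0.4329
RM (Liu & Layland) bound for 4 tasks = 0.756828; compare with U = 2071/4784 (approx. 0.432901)
U <= bound, so schedulable by RM sufficient condition.

0.4329


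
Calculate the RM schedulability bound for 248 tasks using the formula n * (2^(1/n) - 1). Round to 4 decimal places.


Compute 2^(1/248) = 1.0027988578
Subtract 1: 1.0027988578 - 1 = 0.0027988578
Multiply by n: 248 * 0.0027988578 = 0.6941167344
Round to 4 dp: 0.6941

0.6941


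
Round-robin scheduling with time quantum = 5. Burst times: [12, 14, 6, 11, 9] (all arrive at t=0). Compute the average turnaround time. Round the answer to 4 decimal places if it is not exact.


Time quantum = 5
Execution trace:
  J1 runs 5 units, time = 5
  J2 runs 5 units, time = 10
  J3 runs 5 units, time = 15
  J4 runs 5 units, time = 20
  J5 runs 5 units, time = 25
  J1 runs 5 units, time = 30
  J2 runs 5 units, time = 35
  J3 runs 1 units, time = 36
  J4 runs 5 units, time = 41
  J5 runs 4 units, time = 45
  J1 runs 2 units, time = 47
  J2 runs 4 units, time = 51
  J4 runs 1 units, time = 52
Finish times: [47, 51, 36, 52, 45]
Average turnaround = 231/5 = 46.2

46.2


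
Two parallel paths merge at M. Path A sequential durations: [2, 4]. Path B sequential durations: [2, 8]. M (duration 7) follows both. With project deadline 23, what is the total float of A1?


Forward pass: ES(A1) = sum of predecessors on chain A = 0
EF = ES + duration = 0 + 2 = 2
Backward pass: LF(M) = deadline = 23; LS(M) = 23 - 7 = 16
LF(A1) = LS(M) - sum(successors on chain A) = 16 - 4 = 12
LS = LF - duration = 12 - 2 = 10
Total float = LS - ES = 10 - 0 = 10

10


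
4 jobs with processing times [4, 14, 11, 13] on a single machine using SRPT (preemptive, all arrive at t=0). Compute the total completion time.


Since all jobs arrive at t=0, SRPT equals SPT ordering.
SPT order: [4, 11, 13, 14]
Completion times:
  Job 1: p=4, C=4
  Job 2: p=11, C=15
  Job 3: p=13, C=28
  Job 4: p=14, C=42
Total completion time = 4 + 15 + 28 + 42 = 89

89


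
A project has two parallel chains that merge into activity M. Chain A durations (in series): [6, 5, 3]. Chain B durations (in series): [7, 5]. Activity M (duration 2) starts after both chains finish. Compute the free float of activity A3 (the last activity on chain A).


ES(A3) = sum of predecessors on chain A = 11
EF(A3) = ES + duration = 11 + 3 = 14
Successor of A3 is M. ES(M) = max(sum(A), sum(B)) = max(14, 12) = 14
Free float = ES(successor) - EF(current) = 14 - 14 = 0

0


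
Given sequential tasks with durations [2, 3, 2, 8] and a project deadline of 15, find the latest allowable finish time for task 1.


LF(activity 1) = deadline - sum of successor durations
Successors: activities 2 through 4 with durations [3, 2, 8]
Sum of successor durations = 13
LF = 15 - 13 = 2

2


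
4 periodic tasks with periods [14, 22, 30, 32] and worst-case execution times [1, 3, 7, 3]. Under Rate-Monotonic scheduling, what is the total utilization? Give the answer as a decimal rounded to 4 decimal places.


Compute individual utilizations (exact fractions):
  Task 1: C/T = 1/14 (approx. 0.0714)
  Task 2: C/T = 3/22 (approx. 0.1364)
  Task 3: C/T = 7/30 (approx. 0.2333)
  Task 4: C/T = 3/32 (approx. 0.0938)
Total utilization U = 1/14 + 3/22 + 7/30 + 3/32 = 19769/36960
Rounded to 4 decimal places: U = 0.5349
RM (Liu & Layland) bound for 4 tasks = 0.756828; compare with U = 19769/36960 (approx. 0.534876)
U <= bound, so schedulable by RM sufficient condition.

0.5349


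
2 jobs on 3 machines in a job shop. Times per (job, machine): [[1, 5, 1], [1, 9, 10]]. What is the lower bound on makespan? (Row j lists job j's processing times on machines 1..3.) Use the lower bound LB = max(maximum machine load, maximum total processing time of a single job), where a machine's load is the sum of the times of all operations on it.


Machine loads:
  Machine 1: 1 + 1 = 2
  Machine 2: 5 + 9 = 14
  Machine 3: 1 + 10 = 11
Max machine load = 14
Job totals:
  Job 1: 7
  Job 2: 20
Max job total = 20
Lower bound = max(14, 20) = 20

20


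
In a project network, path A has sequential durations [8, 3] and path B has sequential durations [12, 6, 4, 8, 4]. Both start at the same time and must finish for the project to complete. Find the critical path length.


Path A total = 8 + 3 = 11
Path B total = 12 + 6 + 4 + 8 + 4 = 34
Critical path = longest path = max(11, 34) = 34

34


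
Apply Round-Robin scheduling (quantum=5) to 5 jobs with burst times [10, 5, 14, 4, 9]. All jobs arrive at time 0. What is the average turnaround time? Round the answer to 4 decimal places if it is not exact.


Time quantum = 5
Execution trace:
  J1 runs 5 units, time = 5
  J2 runs 5 units, time = 10
  J3 runs 5 units, time = 15
  J4 runs 4 units, time = 19
  J5 runs 5 units, time = 24
  J1 runs 5 units, time = 29
  J3 runs 5 units, time = 34
  J5 runs 4 units, time = 38
  J3 runs 4 units, time = 42
Finish times: [29, 10, 42, 19, 38]
Average turnaround = 138/5 = 27.6

27.6


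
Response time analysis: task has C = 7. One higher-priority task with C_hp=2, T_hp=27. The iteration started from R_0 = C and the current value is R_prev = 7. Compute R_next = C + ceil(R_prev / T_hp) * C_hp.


R_next = C + ceil(R_prev / T_hp) * C_hp
ceil(7 / 27) = ceil(0.2593) = 1
Interference = 1 * 2 = 2
R_next = 7 + 2 = 9

9


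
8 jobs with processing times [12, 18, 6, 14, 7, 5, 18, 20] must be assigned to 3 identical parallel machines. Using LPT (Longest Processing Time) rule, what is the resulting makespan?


Sort jobs in decreasing order (LPT): [20, 18, 18, 14, 12, 7, 6, 5]
Assign each job to the least loaded machine:
  Machine 1: jobs [20, 7, 6], load = 33
  Machine 2: jobs [18, 14], load = 32
  Machine 3: jobs [18, 12, 5], load = 35
Makespan = max load = 35

35


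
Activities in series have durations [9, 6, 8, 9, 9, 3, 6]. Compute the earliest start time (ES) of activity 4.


Activity 4 starts after activities 1 through 3 complete.
Predecessor durations: [9, 6, 8]
ES = 9 + 6 + 8 = 23

23


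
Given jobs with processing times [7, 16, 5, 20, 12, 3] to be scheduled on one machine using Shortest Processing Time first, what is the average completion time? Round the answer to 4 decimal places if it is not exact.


Sort jobs by processing time (SPT order): [3, 5, 7, 12, 16, 20]
Compute completion times sequentially:
  Job 1: processing = 3, completes at 3
  Job 2: processing = 5, completes at 8
  Job 3: processing = 7, completes at 15
  Job 4: processing = 12, completes at 27
  Job 5: processing = 16, completes at 43
  Job 6: processing = 20, completes at 63
Sum of completion times = 159
Average completion time = 159/6 = 26.5

26.5


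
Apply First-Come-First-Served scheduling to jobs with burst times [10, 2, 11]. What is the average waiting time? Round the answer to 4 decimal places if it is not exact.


FCFS order (as given): [10, 2, 11]
Waiting times:
  Job 1: wait = 0
  Job 2: wait = 10
  Job 3: wait = 12
Sum of waiting times = 22
Average waiting time = 22/3 = 7.3333

7.3333


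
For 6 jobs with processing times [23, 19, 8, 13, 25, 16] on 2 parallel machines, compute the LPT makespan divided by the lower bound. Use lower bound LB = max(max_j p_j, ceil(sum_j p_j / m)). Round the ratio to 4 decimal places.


LPT order: [25, 23, 19, 16, 13, 8]
Machine loads after assignment: [54, 50]
LPT makespan = 54
Lower bound = max(max_job, ceil(total/2)) = max(25, 52) = 52
Ratio = 54 / 52 = 1.0385

1.0385


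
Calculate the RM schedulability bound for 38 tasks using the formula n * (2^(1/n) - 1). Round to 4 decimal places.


Compute 2^(1/38) = 1.0184080933
Subtract 1: 1.0184080933 - 1 = 0.0184080933
Multiply by n: 38 * 0.0184080933 = 0.6995075454
Round to 4 dp: 0.6995

0.6995


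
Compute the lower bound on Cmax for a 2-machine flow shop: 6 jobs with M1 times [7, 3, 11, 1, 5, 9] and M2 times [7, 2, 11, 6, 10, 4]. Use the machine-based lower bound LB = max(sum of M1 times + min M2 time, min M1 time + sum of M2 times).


LB1 = sum(M1 times) + min(M2 times) = 36 + 2 = 38
LB2 = min(M1 times) + sum(M2 times) = 1 + 40 = 41
Lower bound = max(LB1, LB2) = max(38, 41) = 41

41


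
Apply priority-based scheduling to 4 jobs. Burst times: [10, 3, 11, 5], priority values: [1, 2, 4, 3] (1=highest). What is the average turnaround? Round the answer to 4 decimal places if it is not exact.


Sort by priority (ascending = highest first):
Order: [(1, 10), (2, 3), (3, 5), (4, 11)]
Completion times:
  Priority 1, burst=10, C=10
  Priority 2, burst=3, C=13
  Priority 3, burst=5, C=18
  Priority 4, burst=11, C=29
Average turnaround = 70/4 = 17.5

17.5


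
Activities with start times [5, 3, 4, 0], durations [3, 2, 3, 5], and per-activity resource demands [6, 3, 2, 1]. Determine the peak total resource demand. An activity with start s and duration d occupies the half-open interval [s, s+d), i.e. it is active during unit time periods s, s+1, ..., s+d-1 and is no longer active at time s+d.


Each activity i is active on [start_i, start_i + duration_i).
Compute total resource usage per time slot:
  t=0: active resources = [1], total = 1
  t=1: active resources = [1], total = 1
  t=2: active resources = [1], total = 1
  t=3: active resources = [3, 1], total = 4
  t=4: active resources = [3, 2, 1], total = 6
  t=5: active resources = [6, 2], total = 8
  t=6: active resources = [6, 2], total = 8
  t=7: active resources = [6], total = 6
Peak resource demand = 8

8


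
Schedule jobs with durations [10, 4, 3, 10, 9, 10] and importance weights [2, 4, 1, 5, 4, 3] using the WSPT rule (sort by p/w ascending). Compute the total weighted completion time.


Compute p/w ratios and sort ascending (WSPT): [(4, 4), (10, 5), (9, 4), (3, 1), (10, 3), (10, 2)]
Compute weighted completion times:
  Job (p=4,w=4): C=4, w*C=4*4=16
  Job (p=10,w=5): C=14, w*C=5*14=70
  Job (p=9,w=4): C=23, w*C=4*23=92
  Job (p=3,w=1): C=26, w*C=1*26=26
  Job (p=10,w=3): C=36, w*C=3*36=108
  Job (p=10,w=2): C=46, w*C=2*46=92
Total weighted completion time = 404

404


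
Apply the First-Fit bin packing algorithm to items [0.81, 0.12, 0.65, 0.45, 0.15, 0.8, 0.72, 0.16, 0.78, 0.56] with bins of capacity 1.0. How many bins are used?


Place items sequentially using First-Fit:
  Item 0.81 -> new Bin 1
  Item 0.12 -> Bin 1 (now 0.93)
  Item 0.65 -> new Bin 2
  Item 0.45 -> new Bin 3
  Item 0.15 -> Bin 2 (now 0.8)
  Item 0.8 -> new Bin 4
  Item 0.72 -> new Bin 5
  Item 0.16 -> Bin 2 (now 0.96)
  Item 0.78 -> new Bin 6
  Item 0.56 -> new Bin 7
Total bins used = 7

7


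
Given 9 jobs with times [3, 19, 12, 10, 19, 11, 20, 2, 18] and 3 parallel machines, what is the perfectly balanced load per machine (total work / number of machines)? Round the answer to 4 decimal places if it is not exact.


Total processing time = 3 + 19 + 12 + 10 + 19 + 11 + 20 + 2 + 18 = 114
Number of machines = 3
Ideal balanced load = 114 / 3 = 38.0

38.0


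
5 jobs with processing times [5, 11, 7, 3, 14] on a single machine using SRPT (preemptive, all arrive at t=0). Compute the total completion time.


Since all jobs arrive at t=0, SRPT equals SPT ordering.
SPT order: [3, 5, 7, 11, 14]
Completion times:
  Job 1: p=3, C=3
  Job 2: p=5, C=8
  Job 3: p=7, C=15
  Job 4: p=11, C=26
  Job 5: p=14, C=40
Total completion time = 3 + 8 + 15 + 26 + 40 = 92

92


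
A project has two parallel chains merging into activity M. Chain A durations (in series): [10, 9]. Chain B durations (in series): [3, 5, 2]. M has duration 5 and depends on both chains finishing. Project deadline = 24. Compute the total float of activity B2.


Forward pass: ES(B2) = sum of predecessors on chain B = 3
EF = ES + duration = 3 + 5 = 8
Backward pass: LF(M) = deadline = 24; LS(M) = 24 - 5 = 19
LF(B2) = LS(M) - sum(successors on chain B) = 19 - 2 = 17
LS = LF - duration = 17 - 5 = 12
Total float = LS - ES = 12 - 3 = 9

9


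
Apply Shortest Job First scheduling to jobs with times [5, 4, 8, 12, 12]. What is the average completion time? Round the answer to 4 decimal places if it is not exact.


SJF order (ascending): [4, 5, 8, 12, 12]
Completion times:
  Job 1: burst=4, C=4
  Job 2: burst=5, C=9
  Job 3: burst=8, C=17
  Job 4: burst=12, C=29
  Job 5: burst=12, C=41
Average completion = 100/5 = 20.0

20.0


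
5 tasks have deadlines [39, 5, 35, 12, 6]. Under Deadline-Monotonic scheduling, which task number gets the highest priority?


Sort tasks by relative deadline (ascending):
  Task 2: deadline = 5
  Task 5: deadline = 6
  Task 4: deadline = 12
  Task 3: deadline = 35
  Task 1: deadline = 39
Priority order (highest first): [2, 5, 4, 3, 1]
Highest priority task = 2

2


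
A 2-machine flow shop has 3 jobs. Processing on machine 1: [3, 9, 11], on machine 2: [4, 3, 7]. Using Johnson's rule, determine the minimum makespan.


Apply Johnson's rule:
  Group 1 (a <= b): [(1, 3, 4)]
  Group 2 (a > b): [(3, 11, 7), (2, 9, 3)]
Optimal job order: [1, 3, 2]
Schedule:
  Job 1: M1 done at 3, M2 done at 7
  Job 3: M1 done at 14, M2 done at 21
  Job 2: M1 done at 23, M2 done at 26
Makespan = 26

26


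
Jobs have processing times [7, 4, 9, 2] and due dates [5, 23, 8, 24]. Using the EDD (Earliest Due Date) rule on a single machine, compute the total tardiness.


Sort by due date (EDD order): [(7, 5), (9, 8), (4, 23), (2, 24)]
Compute completion times and tardiness:
  Job 1: p=7, d=5, C=7, tardiness=max(0,7-5)=2
  Job 2: p=9, d=8, C=16, tardiness=max(0,16-8)=8
  Job 3: p=4, d=23, C=20, tardiness=max(0,20-23)=0
  Job 4: p=2, d=24, C=22, tardiness=max(0,22-24)=0
Total tardiness = 10

10


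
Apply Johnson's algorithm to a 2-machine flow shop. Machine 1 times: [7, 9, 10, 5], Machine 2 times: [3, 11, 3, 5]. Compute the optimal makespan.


Apply Johnson's rule:
  Group 1 (a <= b): [(4, 5, 5), (2, 9, 11)]
  Group 2 (a > b): [(1, 7, 3), (3, 10, 3)]
Optimal job order: [4, 2, 1, 3]
Schedule:
  Job 4: M1 done at 5, M2 done at 10
  Job 2: M1 done at 14, M2 done at 25
  Job 1: M1 done at 21, M2 done at 28
  Job 3: M1 done at 31, M2 done at 34
Makespan = 34

34


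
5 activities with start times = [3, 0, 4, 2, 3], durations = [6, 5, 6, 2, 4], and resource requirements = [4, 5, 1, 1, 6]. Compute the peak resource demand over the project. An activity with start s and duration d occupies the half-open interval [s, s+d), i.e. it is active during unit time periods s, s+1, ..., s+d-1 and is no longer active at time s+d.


Each activity i is active on [start_i, start_i + duration_i).
Compute total resource usage per time slot:
  t=0: active resources = [5], total = 5
  t=1: active resources = [5], total = 5
  t=2: active resources = [5, 1], total = 6
  t=3: active resources = [4, 5, 1, 6], total = 16
  t=4: active resources = [4, 5, 1, 6], total = 16
  t=5: active resources = [4, 1, 6], total = 11
  t=6: active resources = [4, 1, 6], total = 11
  t=7: active resources = [4, 1], total = 5
  t=8: active resources = [4, 1], total = 5
  t=9: active resources = [1], total = 1
Peak resource demand = 16

16


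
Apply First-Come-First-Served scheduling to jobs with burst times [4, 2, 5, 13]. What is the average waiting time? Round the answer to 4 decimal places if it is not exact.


FCFS order (as given): [4, 2, 5, 13]
Waiting times:
  Job 1: wait = 0
  Job 2: wait = 4
  Job 3: wait = 6
  Job 4: wait = 11
Sum of waiting times = 21
Average waiting time = 21/4 = 5.25

5.25


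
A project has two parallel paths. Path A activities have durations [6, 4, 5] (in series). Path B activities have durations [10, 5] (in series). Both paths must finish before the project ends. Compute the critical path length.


Path A total = 6 + 4 + 5 = 15
Path B total = 10 + 5 = 15
Critical path = longest path = max(15, 15) = 15

15


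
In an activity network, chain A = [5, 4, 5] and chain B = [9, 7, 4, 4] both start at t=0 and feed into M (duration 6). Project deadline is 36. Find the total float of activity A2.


Forward pass: ES(A2) = sum of predecessors on chain A = 5
EF = ES + duration = 5 + 4 = 9
Backward pass: LF(M) = deadline = 36; LS(M) = 36 - 6 = 30
LF(A2) = LS(M) - sum(successors on chain A) = 30 - 5 = 25
LS = LF - duration = 25 - 4 = 21
Total float = LS - ES = 21 - 5 = 16

16


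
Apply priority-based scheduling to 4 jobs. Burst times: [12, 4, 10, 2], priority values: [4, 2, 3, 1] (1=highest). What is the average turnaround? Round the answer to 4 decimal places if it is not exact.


Sort by priority (ascending = highest first):
Order: [(1, 2), (2, 4), (3, 10), (4, 12)]
Completion times:
  Priority 1, burst=2, C=2
  Priority 2, burst=4, C=6
  Priority 3, burst=10, C=16
  Priority 4, burst=12, C=28
Average turnaround = 52/4 = 13.0

13.0


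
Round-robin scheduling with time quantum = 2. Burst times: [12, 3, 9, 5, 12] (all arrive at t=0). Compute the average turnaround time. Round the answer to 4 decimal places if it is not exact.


Time quantum = 2
Execution trace:
  J1 runs 2 units, time = 2
  J2 runs 2 units, time = 4
  J3 runs 2 units, time = 6
  J4 runs 2 units, time = 8
  J5 runs 2 units, time = 10
  J1 runs 2 units, time = 12
  J2 runs 1 units, time = 13
  J3 runs 2 units, time = 15
  J4 runs 2 units, time = 17
  J5 runs 2 units, time = 19
  J1 runs 2 units, time = 21
  J3 runs 2 units, time = 23
  J4 runs 1 units, time = 24
  J5 runs 2 units, time = 26
  J1 runs 2 units, time = 28
  J3 runs 2 units, time = 30
  J5 runs 2 units, time = 32
  J1 runs 2 units, time = 34
  J3 runs 1 units, time = 35
  J5 runs 2 units, time = 37
  J1 runs 2 units, time = 39
  J5 runs 2 units, time = 41
Finish times: [39, 13, 35, 24, 41]
Average turnaround = 152/5 = 30.4

30.4


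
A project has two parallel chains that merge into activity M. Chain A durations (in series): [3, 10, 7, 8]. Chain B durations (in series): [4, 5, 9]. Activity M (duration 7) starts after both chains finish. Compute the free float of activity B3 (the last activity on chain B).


ES(B3) = sum of predecessors on chain B = 9
EF(B3) = ES + duration = 9 + 9 = 18
Successor of B3 is M. ES(M) = max(sum(A), sum(B)) = max(28, 18) = 28
Free float = ES(successor) - EF(current) = 28 - 18 = 10

10


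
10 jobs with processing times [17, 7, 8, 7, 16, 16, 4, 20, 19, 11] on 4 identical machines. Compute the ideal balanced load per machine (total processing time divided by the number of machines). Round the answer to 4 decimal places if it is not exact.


Total processing time = 17 + 7 + 8 + 7 + 16 + 16 + 4 + 20 + 19 + 11 = 125
Number of machines = 4
Ideal balanced load = 125 / 4 = 31.25

31.25


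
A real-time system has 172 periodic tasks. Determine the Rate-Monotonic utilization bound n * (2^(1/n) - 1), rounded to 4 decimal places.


Compute 2^(1/172) = 1.0040380565
Subtract 1: 1.0040380565 - 1 = 0.0040380565
Multiply by n: 172 * 0.0040380565 = 0.6945457180
Round to 4 dp: 0.6945

0.6945


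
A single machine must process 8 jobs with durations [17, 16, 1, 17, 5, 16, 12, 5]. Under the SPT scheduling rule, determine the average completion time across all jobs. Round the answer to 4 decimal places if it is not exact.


Sort jobs by processing time (SPT order): [1, 5, 5, 12, 16, 16, 17, 17]
Compute completion times sequentially:
  Job 1: processing = 1, completes at 1
  Job 2: processing = 5, completes at 6
  Job 3: processing = 5, completes at 11
  Job 4: processing = 12, completes at 23
  Job 5: processing = 16, completes at 39
  Job 6: processing = 16, completes at 55
  Job 7: processing = 17, completes at 72
  Job 8: processing = 17, completes at 89
Sum of completion times = 296
Average completion time = 296/8 = 37.0

37.0


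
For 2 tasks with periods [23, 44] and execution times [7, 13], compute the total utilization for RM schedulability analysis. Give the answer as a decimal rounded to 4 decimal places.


Compute individual utilizations (exact fractions):
  Task 1: C/T = 7/23 (approx. 0.3043)
  Task 2: C/T = 13/44 (approx. 0.2955)
Total utilization U = 7/23 + 13/44 = 607/1012
Rounded to 4 decimal places: U = 0.5998
RM (Liu & Layland) bound for 2 tasks = 0.828427; compare with U = 607/1012 (approx. 0.599802)
U <= bound, so schedulable by RM sufficient condition.

0.5998


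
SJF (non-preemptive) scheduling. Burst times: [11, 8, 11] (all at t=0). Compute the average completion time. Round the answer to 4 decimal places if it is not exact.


SJF order (ascending): [8, 11, 11]
Completion times:
  Job 1: burst=8, C=8
  Job 2: burst=11, C=19
  Job 3: burst=11, C=30
Average completion = 57/3 = 19.0

19.0


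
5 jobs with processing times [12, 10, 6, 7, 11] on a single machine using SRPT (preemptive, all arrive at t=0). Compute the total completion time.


Since all jobs arrive at t=0, SRPT equals SPT ordering.
SPT order: [6, 7, 10, 11, 12]
Completion times:
  Job 1: p=6, C=6
  Job 2: p=7, C=13
  Job 3: p=10, C=23
  Job 4: p=11, C=34
  Job 5: p=12, C=46
Total completion time = 6 + 13 + 23 + 34 + 46 = 122

122


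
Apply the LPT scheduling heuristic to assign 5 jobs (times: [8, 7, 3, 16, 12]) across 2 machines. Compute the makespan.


Sort jobs in decreasing order (LPT): [16, 12, 8, 7, 3]
Assign each job to the least loaded machine:
  Machine 1: jobs [16, 7], load = 23
  Machine 2: jobs [12, 8, 3], load = 23
Makespan = max load = 23

23


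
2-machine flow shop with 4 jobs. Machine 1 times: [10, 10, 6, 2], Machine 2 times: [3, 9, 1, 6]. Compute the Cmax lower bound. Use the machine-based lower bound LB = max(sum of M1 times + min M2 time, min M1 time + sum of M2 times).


LB1 = sum(M1 times) + min(M2 times) = 28 + 1 = 29
LB2 = min(M1 times) + sum(M2 times) = 2 + 19 = 21
Lower bound = max(LB1, LB2) = max(29, 21) = 29

29


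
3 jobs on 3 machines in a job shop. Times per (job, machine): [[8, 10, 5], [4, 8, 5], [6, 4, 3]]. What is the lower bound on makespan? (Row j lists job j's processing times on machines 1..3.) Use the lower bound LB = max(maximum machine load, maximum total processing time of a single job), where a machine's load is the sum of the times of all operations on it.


Machine loads:
  Machine 1: 8 + 4 + 6 = 18
  Machine 2: 10 + 8 + 4 = 22
  Machine 3: 5 + 5 + 3 = 13
Max machine load = 22
Job totals:
  Job 1: 23
  Job 2: 17
  Job 3: 13
Max job total = 23
Lower bound = max(22, 23) = 23

23


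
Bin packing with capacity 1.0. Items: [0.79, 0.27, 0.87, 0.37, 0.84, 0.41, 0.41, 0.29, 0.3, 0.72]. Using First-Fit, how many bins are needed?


Place items sequentially using First-Fit:
  Item 0.79 -> new Bin 1
  Item 0.27 -> new Bin 2
  Item 0.87 -> new Bin 3
  Item 0.37 -> Bin 2 (now 0.64)
  Item 0.84 -> new Bin 4
  Item 0.41 -> new Bin 5
  Item 0.41 -> Bin 5 (now 0.82)
  Item 0.29 -> Bin 2 (now 0.93)
  Item 0.3 -> new Bin 6
  Item 0.72 -> new Bin 7
Total bins used = 7

7


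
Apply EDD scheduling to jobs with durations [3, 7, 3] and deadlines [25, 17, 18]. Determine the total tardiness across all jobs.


Sort by due date (EDD order): [(7, 17), (3, 18), (3, 25)]
Compute completion times and tardiness:
  Job 1: p=7, d=17, C=7, tardiness=max(0,7-17)=0
  Job 2: p=3, d=18, C=10, tardiness=max(0,10-18)=0
  Job 3: p=3, d=25, C=13, tardiness=max(0,13-25)=0
Total tardiness = 0

0


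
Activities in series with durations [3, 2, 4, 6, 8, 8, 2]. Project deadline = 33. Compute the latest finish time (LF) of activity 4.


LF(activity 4) = deadline - sum of successor durations
Successors: activities 5 through 7 with durations [8, 8, 2]
Sum of successor durations = 18
LF = 33 - 18 = 15

15


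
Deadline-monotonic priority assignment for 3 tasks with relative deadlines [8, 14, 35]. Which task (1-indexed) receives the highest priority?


Sort tasks by relative deadline (ascending):
  Task 1: deadline = 8
  Task 2: deadline = 14
  Task 3: deadline = 35
Priority order (highest first): [1, 2, 3]
Highest priority task = 1

1


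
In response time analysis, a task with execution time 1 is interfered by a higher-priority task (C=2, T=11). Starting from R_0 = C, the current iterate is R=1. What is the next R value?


R_next = C + ceil(R_prev / T_hp) * C_hp
ceil(1 / 11) = ceil(0.0909) = 1
Interference = 1 * 2 = 2
R_next = 1 + 2 = 3

3


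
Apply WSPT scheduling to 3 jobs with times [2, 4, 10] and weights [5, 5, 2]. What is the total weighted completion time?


Compute p/w ratios and sort ascending (WSPT): [(2, 5), (4, 5), (10, 2)]
Compute weighted completion times:
  Job (p=2,w=5): C=2, w*C=5*2=10
  Job (p=4,w=5): C=6, w*C=5*6=30
  Job (p=10,w=2): C=16, w*C=2*16=32
Total weighted completion time = 72

72


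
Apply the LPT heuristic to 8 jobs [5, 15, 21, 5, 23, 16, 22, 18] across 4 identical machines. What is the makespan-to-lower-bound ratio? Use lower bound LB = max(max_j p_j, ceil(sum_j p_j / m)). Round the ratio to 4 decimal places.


LPT order: [23, 22, 21, 18, 16, 15, 5, 5]
Machine loads after assignment: [28, 27, 36, 34]
LPT makespan = 36
Lower bound = max(max_job, ceil(total/4)) = max(23, 32) = 32
Ratio = 36 / 32 = 1.125

1.125


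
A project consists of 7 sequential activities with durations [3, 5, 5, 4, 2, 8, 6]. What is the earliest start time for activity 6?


Activity 6 starts after activities 1 through 5 complete.
Predecessor durations: [3, 5, 5, 4, 2]
ES = 3 + 5 + 5 + 4 + 2 = 19

19


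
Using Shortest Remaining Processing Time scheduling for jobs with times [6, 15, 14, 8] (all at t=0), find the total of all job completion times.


Since all jobs arrive at t=0, SRPT equals SPT ordering.
SPT order: [6, 8, 14, 15]
Completion times:
  Job 1: p=6, C=6
  Job 2: p=8, C=14
  Job 3: p=14, C=28
  Job 4: p=15, C=43
Total completion time = 6 + 14 + 28 + 43 = 91

91


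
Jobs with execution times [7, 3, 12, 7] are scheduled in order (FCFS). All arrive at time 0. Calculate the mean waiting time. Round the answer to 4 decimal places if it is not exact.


FCFS order (as given): [7, 3, 12, 7]
Waiting times:
  Job 1: wait = 0
  Job 2: wait = 7
  Job 3: wait = 10
  Job 4: wait = 22
Sum of waiting times = 39
Average waiting time = 39/4 = 9.75

9.75


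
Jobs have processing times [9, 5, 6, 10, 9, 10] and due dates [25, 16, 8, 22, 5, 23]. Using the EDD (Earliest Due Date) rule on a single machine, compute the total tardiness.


Sort by due date (EDD order): [(9, 5), (6, 8), (5, 16), (10, 22), (10, 23), (9, 25)]
Compute completion times and tardiness:
  Job 1: p=9, d=5, C=9, tardiness=max(0,9-5)=4
  Job 2: p=6, d=8, C=15, tardiness=max(0,15-8)=7
  Job 3: p=5, d=16, C=20, tardiness=max(0,20-16)=4
  Job 4: p=10, d=22, C=30, tardiness=max(0,30-22)=8
  Job 5: p=10, d=23, C=40, tardiness=max(0,40-23)=17
  Job 6: p=9, d=25, C=49, tardiness=max(0,49-25)=24
Total tardiness = 64

64


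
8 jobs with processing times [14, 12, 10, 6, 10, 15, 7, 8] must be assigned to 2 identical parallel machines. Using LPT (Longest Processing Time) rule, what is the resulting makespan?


Sort jobs in decreasing order (LPT): [15, 14, 12, 10, 10, 8, 7, 6]
Assign each job to the least loaded machine:
  Machine 1: jobs [15, 10, 10, 6], load = 41
  Machine 2: jobs [14, 12, 8, 7], load = 41
Makespan = max load = 41

41


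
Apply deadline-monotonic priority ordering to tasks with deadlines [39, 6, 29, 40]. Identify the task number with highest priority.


Sort tasks by relative deadline (ascending):
  Task 2: deadline = 6
  Task 3: deadline = 29
  Task 1: deadline = 39
  Task 4: deadline = 40
Priority order (highest first): [2, 3, 1, 4]
Highest priority task = 2

2


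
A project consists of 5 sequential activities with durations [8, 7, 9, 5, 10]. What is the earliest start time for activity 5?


Activity 5 starts after activities 1 through 4 complete.
Predecessor durations: [8, 7, 9, 5]
ES = 8 + 7 + 9 + 5 = 29

29


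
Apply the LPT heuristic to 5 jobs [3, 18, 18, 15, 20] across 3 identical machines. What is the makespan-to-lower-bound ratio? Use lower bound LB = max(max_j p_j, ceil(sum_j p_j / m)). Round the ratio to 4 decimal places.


LPT order: [20, 18, 18, 15, 3]
Machine loads after assignment: [20, 33, 21]
LPT makespan = 33
Lower bound = max(max_job, ceil(total/3)) = max(20, 25) = 25
Ratio = 33 / 25 = 1.32

1.32


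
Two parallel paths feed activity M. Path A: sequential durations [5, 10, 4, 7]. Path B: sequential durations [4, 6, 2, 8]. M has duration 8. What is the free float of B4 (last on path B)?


ES(B4) = sum of predecessors on chain B = 12
EF(B4) = ES + duration = 12 + 8 = 20
Successor of B4 is M. ES(M) = max(sum(A), sum(B)) = max(26, 20) = 26
Free float = ES(successor) - EF(current) = 26 - 20 = 6

6


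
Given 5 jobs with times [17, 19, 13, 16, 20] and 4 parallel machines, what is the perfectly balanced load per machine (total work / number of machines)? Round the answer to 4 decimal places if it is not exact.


Total processing time = 17 + 19 + 13 + 16 + 20 = 85
Number of machines = 4
Ideal balanced load = 85 / 4 = 21.25

21.25


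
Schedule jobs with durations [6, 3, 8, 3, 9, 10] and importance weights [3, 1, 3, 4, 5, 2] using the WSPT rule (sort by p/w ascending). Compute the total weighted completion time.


Compute p/w ratios and sort ascending (WSPT): [(3, 4), (9, 5), (6, 3), (8, 3), (3, 1), (10, 2)]
Compute weighted completion times:
  Job (p=3,w=4): C=3, w*C=4*3=12
  Job (p=9,w=5): C=12, w*C=5*12=60
  Job (p=6,w=3): C=18, w*C=3*18=54
  Job (p=8,w=3): C=26, w*C=3*26=78
  Job (p=3,w=1): C=29, w*C=1*29=29
  Job (p=10,w=2): C=39, w*C=2*39=78
Total weighted completion time = 311

311


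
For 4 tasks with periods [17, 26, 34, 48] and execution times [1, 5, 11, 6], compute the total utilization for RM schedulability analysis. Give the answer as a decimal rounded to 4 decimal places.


Compute individual utilizations (exact fractions):
  Task 1: C/T = 1/17 (approx. 0.0588)
  Task 2: C/T = 5/26 (approx. 0.1923)
  Task 3: C/T = 11/34 (approx. 0.3235)
  Task 4: C/T = 6/48 = 1/8 (approx. 0.125)
Total utilization U = 1/17 + 5/26 + 11/34 + 1/8 = 1237/1768
Rounded to 4 decimal places: U = 0.6997
RM (Liu & Layland) bound for 4 tasks = 0.756828; compare with U = 1237/1768 (approx. 0.699661)
U <= bound, so schedulable by RM sufficient condition.

0.6997


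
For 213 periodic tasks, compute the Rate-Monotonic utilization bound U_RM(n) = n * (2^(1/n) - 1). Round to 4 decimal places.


Compute 2^(1/213) = 1.0032595128
Subtract 1: 1.0032595128 - 1 = 0.0032595128
Multiply by n: 213 * 0.0032595128 = 0.6942762264
Round to 4 dp: 0.6943

0.6943


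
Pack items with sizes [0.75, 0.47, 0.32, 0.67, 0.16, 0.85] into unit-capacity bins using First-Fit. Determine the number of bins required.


Place items sequentially using First-Fit:
  Item 0.75 -> new Bin 1
  Item 0.47 -> new Bin 2
  Item 0.32 -> Bin 2 (now 0.79)
  Item 0.67 -> new Bin 3
  Item 0.16 -> Bin 1 (now 0.91)
  Item 0.85 -> new Bin 4
Total bins used = 4

4


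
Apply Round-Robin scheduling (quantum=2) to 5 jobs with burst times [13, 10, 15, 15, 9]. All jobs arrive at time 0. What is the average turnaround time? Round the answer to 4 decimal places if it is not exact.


Time quantum = 2
Execution trace:
  J1 runs 2 units, time = 2
  J2 runs 2 units, time = 4
  J3 runs 2 units, time = 6
  J4 runs 2 units, time = 8
  J5 runs 2 units, time = 10
  J1 runs 2 units, time = 12
  J2 runs 2 units, time = 14
  J3 runs 2 units, time = 16
  J4 runs 2 units, time = 18
  J5 runs 2 units, time = 20
  J1 runs 2 units, time = 22
  J2 runs 2 units, time = 24
  J3 runs 2 units, time = 26
  J4 runs 2 units, time = 28
  J5 runs 2 units, time = 30
  J1 runs 2 units, time = 32
  J2 runs 2 units, time = 34
  J3 runs 2 units, time = 36
  J4 runs 2 units, time = 38
  J5 runs 2 units, time = 40
  J1 runs 2 units, time = 42
  J2 runs 2 units, time = 44
  J3 runs 2 units, time = 46
  J4 runs 2 units, time = 48
  J5 runs 1 units, time = 49
  J1 runs 2 units, time = 51
  J3 runs 2 units, time = 53
  J4 runs 2 units, time = 55
  J1 runs 1 units, time = 56
  J3 runs 2 units, time = 58
  J4 runs 2 units, time = 60
  J3 runs 1 units, time = 61
  J4 runs 1 units, time = 62
Finish times: [56, 44, 61, 62, 49]
Average turnaround = 272/5 = 54.4

54.4
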